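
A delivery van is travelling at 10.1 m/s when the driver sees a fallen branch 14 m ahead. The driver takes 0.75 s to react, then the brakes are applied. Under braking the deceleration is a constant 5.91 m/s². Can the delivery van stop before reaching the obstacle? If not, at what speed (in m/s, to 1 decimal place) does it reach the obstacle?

No — it strikes the obstacle at 5.1 m/s

Reaction distance = 10.1000 × 0.75 = 7.575 m.
Braking distance needed to stop: v²/(2a) = 102.010 / 11.820 = 8.630 m, so total needed = 7.575 + 8.630 = 16.205 m > 14 m — it cannot stop.
Distance remaining when braking begins: 14 − 7.575 = 6.425 m.
v² = v₀² − 2a·d = 102.010 − 2 × 5.910 × 6.425 = 26.067 m²/s².
v = √26.067 = 5.106 m/s.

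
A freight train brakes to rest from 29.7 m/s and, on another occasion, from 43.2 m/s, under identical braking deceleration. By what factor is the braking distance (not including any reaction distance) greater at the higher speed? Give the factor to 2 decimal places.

Braking distance d = v²/(2a), so with a fixed, d ∝ v².
Factor = (43.2/29.7)² = 1.4545² = 2.1156.

Factor ≈ 2.12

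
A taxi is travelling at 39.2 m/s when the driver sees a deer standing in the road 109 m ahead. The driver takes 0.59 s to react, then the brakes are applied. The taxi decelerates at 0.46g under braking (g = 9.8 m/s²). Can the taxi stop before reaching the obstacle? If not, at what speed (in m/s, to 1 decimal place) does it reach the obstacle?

a = 0.46 × 9.8 = 4.508 m/s².
Reaction distance = 39.2000 × 0.59 = 23.128 m.
Braking distance needed to stop: v²/(2a) = 1536.640 / 9.016 = 170.435 m, so total needed = 23.128 + 170.435 = 193.563 m > 109 m — it cannot stop.
Distance remaining when braking begins: 109 − 23.128 = 85.872 m.
v² = v₀² − 2a·d = 1536.640 − 2 × 4.508 × 85.872 = 762.418 m²/s².
v = √762.418 = 27.612 m/s.

No — it strikes the obstacle at 27.6 m/s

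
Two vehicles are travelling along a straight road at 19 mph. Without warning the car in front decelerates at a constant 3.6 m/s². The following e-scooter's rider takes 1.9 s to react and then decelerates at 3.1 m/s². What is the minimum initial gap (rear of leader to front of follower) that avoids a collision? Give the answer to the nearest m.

19 mph × 0.44704 = 8.4938 m/s.
Leader travels v²/(2a_L) = 72.145 / 7.200 = 10.020 m before stopping.
Follower covers v·t_r = 8.4938 × 1.9 = 16.138 m while reacting, then v²/(2a_F) = 72.145 / 6.200 = 11.636 m while braking, for a total of 16.138 + 11.636 = 27.774 m.
Since a_F ≤ a_L and the follower starts braking later, the follower is never slower than the leader, so the closest approach is when both have stopped.
Minimum gap = 27.774 − 10.020 = 17.754 m.

Minimum gap ≈ 18 m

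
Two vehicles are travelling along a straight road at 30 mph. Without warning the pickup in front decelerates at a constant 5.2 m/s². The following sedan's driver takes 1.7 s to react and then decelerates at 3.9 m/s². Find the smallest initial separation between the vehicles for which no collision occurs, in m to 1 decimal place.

Minimum gap ≈ 28.6 m

30 mph × 0.44704 = 13.4112 m/s.
Leader travels v²/(2a_L) = 179.860 / 10.400 = 17.294 m before stopping.
Follower covers v·t_r = 13.4112 × 1.7 = 22.799 m while reacting, then v²/(2a_F) = 179.860 / 7.800 = 23.059 m while braking, for a total of 22.799 + 23.059 = 45.858 m.
Since a_F ≤ a_L and the follower starts braking later, the follower is never slower than the leader, so the closest approach is when both have stopped.
Minimum gap = 45.858 − 17.294 = 28.564 m.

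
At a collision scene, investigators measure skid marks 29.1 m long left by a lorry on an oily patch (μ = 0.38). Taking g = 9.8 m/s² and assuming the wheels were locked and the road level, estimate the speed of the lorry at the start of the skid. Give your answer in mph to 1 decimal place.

Deceleration a = μg = 0.38 × 9.8 = 3.724 m/s².
v = √(2a·d) = √(2 × 3.724 × 29.1) = √216.737 = 14.7220 m/s.
= 14.7220 ÷ 0.44704 = 32.932 mph.

Initial speed ≈ 32.9 mph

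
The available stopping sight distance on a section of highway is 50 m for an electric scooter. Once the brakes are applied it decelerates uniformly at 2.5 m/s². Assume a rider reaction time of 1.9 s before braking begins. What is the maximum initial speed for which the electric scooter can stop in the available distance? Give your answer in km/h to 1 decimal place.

Stopping distance: v·t_r + v²/(2a) = 50 with t_r = 1.9 s and a = 2.500 m/s².
So v² + 9.500 v − 250.00 = 0.
Positive root: v = −a·t_r + √((a·t_r)² + 2a·d) = −4.750 + √(22.562 + 250.00) = 11.7595 m/s.
11.7595 m/s × 3.6 = 42.334 km/h.

Maximum speed ≈ 42.3 km/h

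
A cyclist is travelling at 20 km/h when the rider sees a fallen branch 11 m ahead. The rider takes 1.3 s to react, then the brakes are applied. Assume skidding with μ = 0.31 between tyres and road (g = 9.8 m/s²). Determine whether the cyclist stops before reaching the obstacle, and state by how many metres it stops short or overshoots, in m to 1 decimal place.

20 km/h ÷ 3.6 = 5.5556 m/s.
a = μg = 0.31 × 9.8 = 3.038 m/s².
Reaction distance = 5.5556 × 1.3 = 7.222 m.
Braking distance = v²/(2a) = 30.865 / 6.076 = 5.080 m.
Total stopping distance = 7.222 + 5.080 = 12.302 m, vs 11 m available — it cannot stop in time and overshoots by 12.302 − 11 = 1.302 m.

No — it overshoots by 1.3 m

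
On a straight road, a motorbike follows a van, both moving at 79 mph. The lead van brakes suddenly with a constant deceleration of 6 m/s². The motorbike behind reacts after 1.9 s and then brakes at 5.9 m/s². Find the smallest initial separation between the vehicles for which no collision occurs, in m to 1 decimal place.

79 mph × 0.44704 = 35.3162 m/s.
Leader travels v²/(2a_L) = 1247.234 / 12.000 = 103.936 m before stopping.
Follower covers v·t_r = 35.3162 × 1.9 = 67.101 m while reacting, then v²/(2a_F) = 1247.234 / 11.800 = 105.698 m while braking, for a total of 67.101 + 105.698 = 172.799 m.
Since a_F ≤ a_L and the follower starts braking later, the follower is never slower than the leader, so the closest approach is when both have stopped.
Minimum gap = 172.799 − 103.936 = 68.863 m.

Minimum gap ≈ 68.9 m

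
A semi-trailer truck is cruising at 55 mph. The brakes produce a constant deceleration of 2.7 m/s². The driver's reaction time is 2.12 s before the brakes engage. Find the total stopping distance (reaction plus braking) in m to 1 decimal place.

55 mph × 0.44704 = 24.5872 m/s.
Reaction distance = v·t_r = 24.5872 × 2.12 = 52.125 m.
Braking distance = v²/(2a) = 24.5872² / (2 × 2.700) = 604.530 / 5.400 = 111.950 m.
Total = 52.125 + 111.950 = 164.075 m.

Total stopping distance ≈ 164.1 m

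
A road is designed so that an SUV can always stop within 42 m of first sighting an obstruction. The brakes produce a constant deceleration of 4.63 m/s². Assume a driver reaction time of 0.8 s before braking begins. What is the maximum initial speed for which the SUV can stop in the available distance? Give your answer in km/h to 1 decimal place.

Stopping distance: v·t_r + v²/(2a) = 42 with t_r = 0.8 s and a = 4.630 m/s².
So v² + 7.408 v − 388.92 = 0.
Positive root: v = −a·t_r + √((a·t_r)² + 2a·d) = −3.704 + √(13.720 + 388.92) = 16.3619 m/s.
16.3619 m/s × 3.6 = 58.903 km/h.

Maximum speed ≈ 58.9 km/h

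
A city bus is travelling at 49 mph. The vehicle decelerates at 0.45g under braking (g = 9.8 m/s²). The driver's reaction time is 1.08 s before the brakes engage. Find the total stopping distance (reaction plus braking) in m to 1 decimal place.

49 mph × 0.44704 = 21.9050 m/s.
a = 0.45 × 9.8 = 4.410 m/s².
Reaction distance = v·t_r = 21.9050 × 1.08 = 23.657 m.
Braking distance = v²/(2a) = 21.9050² / (2 × 4.410) = 479.829 / 8.820 = 54.402 m.
Total = 23.657 + 54.402 = 78.059 m.

Total stopping distance ≈ 78.1 m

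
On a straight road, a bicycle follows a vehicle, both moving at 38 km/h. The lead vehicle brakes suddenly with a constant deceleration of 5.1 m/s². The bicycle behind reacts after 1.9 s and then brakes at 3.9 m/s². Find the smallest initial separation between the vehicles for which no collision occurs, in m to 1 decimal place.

38 km/h ÷ 3.6 = 10.5556 m/s.
Leader travels v²/(2a_L) = 111.421 / 10.200 = 10.924 m before stopping.
Follower covers v·t_r = 10.5556 × 1.9 = 20.056 m while reacting, then v²/(2a_F) = 111.421 / 7.800 = 14.285 m while braking, for a total of 20.056 + 14.285 = 34.341 m.
Since a_F ≤ a_L and the follower starts braking later, the follower is never slower than the leader, so the closest approach is when both have stopped.
Minimum gap = 34.341 − 10.924 = 23.417 m.

Minimum gap ≈ 23.4 m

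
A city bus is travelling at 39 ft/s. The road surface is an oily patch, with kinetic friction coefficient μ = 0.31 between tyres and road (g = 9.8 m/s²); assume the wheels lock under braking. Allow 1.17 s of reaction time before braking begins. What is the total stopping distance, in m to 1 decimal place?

Total stopping distance ≈ 37.2 m

39 ft/s × 0.3048 = 11.8872 m/s.
a = μg = 0.31 × 9.8 = 3.038 m/s².
Reaction distance = v·t_r = 11.8872 × 1.17 = 13.908 m.
Braking distance = v²/(2a) = 11.8872² / (2 × 3.038) = 141.306 / 6.076 = 23.256 m.
Total = 13.908 + 23.256 = 37.164 m.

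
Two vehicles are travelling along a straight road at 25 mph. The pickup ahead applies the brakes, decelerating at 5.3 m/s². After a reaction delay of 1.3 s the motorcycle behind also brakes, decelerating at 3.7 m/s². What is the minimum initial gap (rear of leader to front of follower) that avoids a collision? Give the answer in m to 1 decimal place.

25 mph × 0.44704 = 11.1760 m/s.
Leader travels v²/(2a_L) = 124.903 / 10.600 = 11.783 m before stopping.
Follower covers v·t_r = 11.1760 × 1.3 = 14.529 m while reacting, then v²/(2a_F) = 124.903 / 7.400 = 16.879 m while braking, for a total of 14.529 + 16.879 = 31.408 m.
Since a_F ≤ a_L and the follower starts braking later, the follower is never slower than the leader, so the closest approach is when both have stopped.
Minimum gap = 31.408 − 11.783 = 19.625 m.

Minimum gap ≈ 19.6 m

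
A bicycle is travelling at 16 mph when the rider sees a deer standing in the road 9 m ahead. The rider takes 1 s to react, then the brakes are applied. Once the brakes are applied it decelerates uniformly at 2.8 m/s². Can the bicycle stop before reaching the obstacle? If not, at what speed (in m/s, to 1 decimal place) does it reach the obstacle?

No — it strikes the obstacle at 6.4 m/s

16 mph × 0.44704 = 7.1526 m/s.
Reaction distance = 7.1526 × 1 = 7.153 m.
Braking distance needed to stop: v²/(2a) = 51.160 / 5.600 = 9.136 m, so total needed = 7.153 + 9.136 = 16.289 m > 9 m — it cannot stop.
Distance remaining when braking begins: 9 − 7.153 = 1.847 m.
v² = v₀² − 2a·d = 51.160 − 2 × 2.800 × 1.847 = 40.817 m²/s².
v = √40.817 = 6.389 m/s.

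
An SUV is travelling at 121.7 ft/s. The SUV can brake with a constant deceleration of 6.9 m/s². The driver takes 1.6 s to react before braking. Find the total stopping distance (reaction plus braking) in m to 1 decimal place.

121.7 ft/s × 0.3048 = 37.0942 m/s.
Reaction distance = v·t_r = 37.0942 × 1.6 = 59.351 m.
Braking distance = v²/(2a) = 37.0942² / (2 × 6.900) = 1375.980 / 13.800 = 99.709 m.
Total = 59.351 + 99.709 = 159.060 m.

Total stopping distance ≈ 159.1 m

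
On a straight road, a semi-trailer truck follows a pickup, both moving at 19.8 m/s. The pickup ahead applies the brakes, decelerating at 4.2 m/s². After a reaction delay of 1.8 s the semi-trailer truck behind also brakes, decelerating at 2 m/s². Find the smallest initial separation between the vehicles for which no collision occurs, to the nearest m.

Minimum gap ≈ 87 m

Leader travels v²/(2a_L) = 392.040 / 8.400 = 46.671 m before stopping.
Follower covers v·t_r = 19.8000 × 1.8 = 35.640 m while reacting, then v²/(2a_F) = 392.040 / 4.000 = 98.010 m while braking, for a total of 35.640 + 98.010 = 133.650 m.
Since a_F ≤ a_L and the follower starts braking later, the follower is never slower than the leader, so the closest approach is when both have stopped.
Minimum gap = 133.650 − 46.671 = 86.979 m.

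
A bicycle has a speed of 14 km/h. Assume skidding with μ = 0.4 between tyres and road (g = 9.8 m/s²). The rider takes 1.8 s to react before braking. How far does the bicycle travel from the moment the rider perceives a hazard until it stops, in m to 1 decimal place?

Total stopping distance ≈ 8.9 m

14 km/h ÷ 3.6 = 3.8889 m/s.
a = μg = 0.4 × 9.8 = 3.920 m/s².
Reaction distance = v·t_r = 3.8889 × 1.8 = 7.000 m.
Braking distance = v²/(2a) = 3.8889² / (2 × 3.920) = 15.124 / 7.840 = 1.929 m.
Total = 7.000 + 1.929 = 8.929 m.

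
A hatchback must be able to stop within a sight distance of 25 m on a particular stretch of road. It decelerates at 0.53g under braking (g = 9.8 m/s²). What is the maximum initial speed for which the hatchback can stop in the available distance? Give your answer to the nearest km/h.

Maximum speed ≈ 58 km/h

a = 0.53 × 9.8 = 5.194 m/s².
v²/(2a) = d ⇒ v = √(2 × 5.194 × 25) = √259.70 = 16.1152 m/s.
16.1152 m/s × 3.6 = 58.015 km/h.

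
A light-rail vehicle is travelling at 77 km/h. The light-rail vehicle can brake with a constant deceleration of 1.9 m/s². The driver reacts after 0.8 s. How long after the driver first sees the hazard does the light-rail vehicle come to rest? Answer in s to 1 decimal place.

77 km/h ÷ 3.6 = 21.3889 m/s.
Braking time = v/a = 21.3889 / 1.900 = 11.257 s.
Total = 0.8 + 11.257 = 12.057 s.

Total time ≈ 12.1 s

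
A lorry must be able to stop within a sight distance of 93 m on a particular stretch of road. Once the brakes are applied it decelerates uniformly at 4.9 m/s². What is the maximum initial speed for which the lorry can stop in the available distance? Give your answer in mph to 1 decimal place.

v²/(2a) = d ⇒ v = √(2 × 4.900 × 93) = √911.40 = 30.1894 m/s.
30.1894 m/s ÷ 0.44704 = 67.532 mph.

Maximum speed ≈ 67.5 mph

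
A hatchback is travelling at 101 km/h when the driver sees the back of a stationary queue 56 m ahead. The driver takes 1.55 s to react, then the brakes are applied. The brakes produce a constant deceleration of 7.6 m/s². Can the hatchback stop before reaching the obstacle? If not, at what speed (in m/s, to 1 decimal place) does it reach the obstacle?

101 km/h ÷ 3.6 = 28.0556 m/s.
Reaction distance = 28.0556 × 1.55 = 43.486 m.
Braking distance needed to stop: v²/(2a) = 787.117 / 15.200 = 51.784 m, so total needed = 43.486 + 51.784 = 95.270 m > 56 m — it cannot stop.
Distance remaining when braking begins: 56 − 43.486 = 12.514 m.
v² = v₀² − 2a·d = 787.117 − 2 × 7.600 × 12.514 = 596.904 m²/s².
v = √596.904 = 24.432 m/s.

No — it strikes the obstacle at 24.4 m/s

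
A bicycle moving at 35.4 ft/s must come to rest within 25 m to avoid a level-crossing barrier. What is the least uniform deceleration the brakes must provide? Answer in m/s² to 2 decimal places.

35.4 ft/s × 0.3048 = 10.7899 m/s.
v² = 2a·d ⇒ a = v²/(2d) = 10.7899² / (2 × 25.000) = 116.422 / 50.000 = 2.3284 m/s².

Required deceleration ≈ 2.33 m/s²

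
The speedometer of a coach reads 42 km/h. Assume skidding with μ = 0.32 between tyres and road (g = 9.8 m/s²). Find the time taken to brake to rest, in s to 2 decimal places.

42 km/h ÷ 3.6 = 11.6667 m/s.
a = μg = 0.32 × 9.8 = 3.136 m/s².
Braking time = v/a = 11.6667 / 3.136 = 3.720 s.

Braking time ≈ 3.72 s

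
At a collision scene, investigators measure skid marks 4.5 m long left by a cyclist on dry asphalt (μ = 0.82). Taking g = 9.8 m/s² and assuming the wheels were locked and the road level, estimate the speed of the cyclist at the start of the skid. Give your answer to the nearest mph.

Initial speed ≈ 19 mph

Deceleration a = μg = 0.82 × 9.8 = 8.036 m/s².
v = √(2a·d) = √(2 × 8.036 × 4.5) = √72.324 = 8.5044 m/s.
= 8.5044 ÷ 0.44704 = 19.024 mph.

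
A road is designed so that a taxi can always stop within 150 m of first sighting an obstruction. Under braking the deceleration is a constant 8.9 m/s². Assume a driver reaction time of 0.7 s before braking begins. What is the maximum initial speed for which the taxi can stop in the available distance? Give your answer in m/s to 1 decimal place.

Stopping distance: v·t_r + v²/(2a) = 150 with t_r = 0.7 s and a = 8.900 m/s².
So v² + 12.460 v − 2670.00 = 0.
Positive root: v = −a·t_r + √((a·t_r)² + 2a·d) = −6.230 + √(38.813 + 2670.00) = 45.8163 m/s.

Maximum speed ≈ 45.8 m/s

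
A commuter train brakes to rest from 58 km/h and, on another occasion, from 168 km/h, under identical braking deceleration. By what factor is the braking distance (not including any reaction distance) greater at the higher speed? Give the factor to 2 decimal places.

Factor ≈ 8.39

Braking distance d = v²/(2a), so with a fixed, d ∝ v².
Factor = (168/58)² = 2.8966² = 8.3903.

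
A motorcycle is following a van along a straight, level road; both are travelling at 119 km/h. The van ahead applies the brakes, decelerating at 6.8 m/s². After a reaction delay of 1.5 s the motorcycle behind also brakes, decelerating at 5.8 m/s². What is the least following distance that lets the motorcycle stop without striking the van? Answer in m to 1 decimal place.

119 km/h ÷ 3.6 = 33.0556 m/s.
Leader travels v²/(2a_L) = 1092.673 / 13.600 = 80.344 m before stopping.
Follower covers v·t_r = 33.0556 × 1.5 = 49.583 m while reacting, then v²/(2a_F) = 1092.673 / 11.600 = 94.196 m while braking, for a total of 49.583 + 94.196 = 143.779 m.
Since a_F ≤ a_L and the follower starts braking later, the follower is never slower than the leader, so the closest approach is when both have stopped.
Minimum gap = 143.779 − 80.344 = 63.435 m.

Minimum gap ≈ 63.4 m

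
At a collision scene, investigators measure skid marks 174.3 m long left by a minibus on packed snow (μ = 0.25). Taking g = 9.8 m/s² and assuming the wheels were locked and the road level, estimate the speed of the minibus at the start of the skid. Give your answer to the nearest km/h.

Deceleration a = μg = 0.25 × 9.8 = 2.450 m/s².
v = √(2a·d) = √(2 × 2.450 × 174.3) = √854.070 = 29.2245 m/s.
= 29.2245 × 3.6 = 105.208 km/h.

Initial speed ≈ 105 km/h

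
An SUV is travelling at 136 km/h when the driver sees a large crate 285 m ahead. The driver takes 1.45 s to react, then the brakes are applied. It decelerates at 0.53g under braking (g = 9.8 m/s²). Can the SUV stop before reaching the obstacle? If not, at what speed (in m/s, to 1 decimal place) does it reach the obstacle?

136 km/h ÷ 3.6 = 37.7778 m/s.
a = 0.53 × 9.8 = 5.194 m/s².
Reaction distance = 37.7778 × 1.45 = 54.778 m.
Braking distance = v²/(2a) = 1427.162 / 10.388 = 137.386 m.
Total stopping distance = 54.778 + 137.386 = 192.164 m, vs 285 m available — it stops with 285 − 192.164 = 92.836 m to spare.

Yes — it stops about 92.8 m short of the obstacle, so it never reaches it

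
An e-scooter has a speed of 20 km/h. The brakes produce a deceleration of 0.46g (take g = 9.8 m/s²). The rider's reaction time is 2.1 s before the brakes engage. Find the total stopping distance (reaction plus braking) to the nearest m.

20 km/h ÷ 3.6 = 5.5556 m/s.
a = 0.46 × 9.8 = 4.508 m/s².
Reaction distance = v·t_r = 5.5556 × 2.1 = 11.667 m.
Braking distance = v²/(2a) = 5.5556² / (2 × 4.508) = 30.865 / 9.016 = 3.423 m.
Total = 11.667 + 3.423 = 15.090 m.

Total stopping distance ≈ 15 m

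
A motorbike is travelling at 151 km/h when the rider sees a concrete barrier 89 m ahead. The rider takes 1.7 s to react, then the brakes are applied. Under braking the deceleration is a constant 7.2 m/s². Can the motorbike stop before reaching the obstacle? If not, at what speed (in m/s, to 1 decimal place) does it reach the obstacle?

151 km/h ÷ 3.6 = 41.9444 m/s.
Reaction distance = 41.9444 × 1.7 = 71.305 m.
Braking distance needed to stop: v²/(2a) = 1759.333 / 14.400 = 122.176 m, so total needed = 71.305 + 122.176 = 193.481 m > 89 m — it cannot stop.
Distance remaining when braking begins: 89 − 71.305 = 17.695 m.
v² = v₀² − 2a·d = 1759.333 − 2 × 7.200 × 17.695 = 1504.525 m²/s².
v = √1504.525 = 38.788 m/s.

No — it strikes the obstacle at 38.8 m/s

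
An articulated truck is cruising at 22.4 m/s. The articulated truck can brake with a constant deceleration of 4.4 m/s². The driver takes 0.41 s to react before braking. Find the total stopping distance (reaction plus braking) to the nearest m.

Total stopping distance ≈ 66 m

Reaction distance = v·t_r = 22.4000 × 0.41 = 9.184 m.
Braking distance = v²/(2a) = 22.4000² / (2 × 4.400) = 501.760 / 8.800 = 57.018 m.
Total = 9.184 + 57.018 = 66.202 m.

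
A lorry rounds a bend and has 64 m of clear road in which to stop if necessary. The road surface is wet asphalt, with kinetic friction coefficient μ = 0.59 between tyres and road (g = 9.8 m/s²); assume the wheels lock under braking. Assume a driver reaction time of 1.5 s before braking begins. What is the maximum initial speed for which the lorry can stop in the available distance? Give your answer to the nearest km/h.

a = μg = 0.59 × 9.8 = 5.782 m/s².
Stopping distance: v·t_r + v²/(2a) = 64 with t_r = 1.5 s and a = 5.782 m/s².
So v² + 17.346 v − 740.10 = 0.
Positive root: v = −a·t_r + √((a·t_r)² + 2a·d) = −8.673 + √(75.221 + 740.10) = 19.8808 m/s.
19.8808 m/s × 3.6 = 71.571 km/h.

Maximum speed ≈ 72 km/h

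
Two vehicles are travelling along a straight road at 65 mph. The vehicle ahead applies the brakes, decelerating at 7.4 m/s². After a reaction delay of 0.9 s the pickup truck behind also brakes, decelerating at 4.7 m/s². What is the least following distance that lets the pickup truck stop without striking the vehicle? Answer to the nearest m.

Minimum gap ≈ 59 m

65 mph × 0.44704 = 29.0576 m/s.
Leader travels v²/(2a_L) = 844.344 / 14.800 = 57.050 m before stopping.
Follower covers v·t_r = 29.0576 × 0.9 = 26.152 m while reacting, then v²/(2a_F) = 844.344 / 9.400 = 89.824 m while braking, for a total of 26.152 + 89.824 = 115.976 m.
Since a_F ≤ a_L and the follower starts braking later, the follower is never slower than the leader, so the closest approach is when both have stopped.
Minimum gap = 115.976 − 57.050 = 58.926 m.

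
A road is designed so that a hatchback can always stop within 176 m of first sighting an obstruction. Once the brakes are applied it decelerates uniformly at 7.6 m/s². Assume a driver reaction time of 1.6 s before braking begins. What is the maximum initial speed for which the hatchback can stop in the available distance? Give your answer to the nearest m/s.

Stopping distance: v·t_r + v²/(2a) = 176 with t_r = 1.6 s and a = 7.600 m/s².
So v² + 24.320 v − 2675.20 = 0.
Positive root: v = −a·t_r + √((a·t_r)² + 2a·d) = −12.160 + √(147.866 + 2675.20) = 40.9725 m/s.

Maximum speed ≈ 41 m/s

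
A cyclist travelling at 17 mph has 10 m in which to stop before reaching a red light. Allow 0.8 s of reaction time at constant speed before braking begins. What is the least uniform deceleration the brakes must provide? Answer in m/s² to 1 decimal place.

Required deceleration ≈ 7.4 m/s²

17 mph × 0.44704 = 7.5997 m/s.
Distance covered during reaction = 7.5997 × 0.8 = 6.080 m.
Distance available for braking: 10 − 6.080 = 3.920 m.
v² = 2a·d ⇒ a = v²/(2d) = 7.5997² / (2 × 3.920) = 57.755 / 7.840 = 7.3667 m/s².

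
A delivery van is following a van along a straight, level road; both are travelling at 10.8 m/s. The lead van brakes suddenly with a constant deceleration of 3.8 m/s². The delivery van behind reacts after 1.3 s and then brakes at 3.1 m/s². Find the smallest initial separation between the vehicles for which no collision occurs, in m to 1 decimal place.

Leader travels v²/(2a_L) = 116.640 / 7.600 = 15.347 m before stopping.
Follower covers v·t_r = 10.8000 × 1.3 = 14.040 m while reacting, then v²/(2a_F) = 116.640 / 6.200 = 18.813 m while braking, for a total of 14.040 + 18.813 = 32.853 m.
Since a_F ≤ a_L and the follower starts braking later, the follower is never slower than the leader, so the closest approach is when both have stopped.
Minimum gap = 32.853 − 15.347 = 17.506 m.

Minimum gap ≈ 17.5 m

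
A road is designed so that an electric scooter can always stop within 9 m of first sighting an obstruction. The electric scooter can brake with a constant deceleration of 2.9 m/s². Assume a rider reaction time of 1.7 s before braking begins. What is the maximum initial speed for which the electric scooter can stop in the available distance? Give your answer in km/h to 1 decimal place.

Maximum speed ≈ 13.7 km/h

Stopping distance: v·t_r + v²/(2a) = 9 with t_r = 1.7 s and a = 2.900 m/s².
So v² + 9.860 v − 52.20 = 0.
Positive root: v = −a·t_r + √((a·t_r)² + 2a·d) = −4.930 + √(24.305 + 52.20) = 3.8167 m/s.
3.8167 m/s × 3.6 = 13.740 km/h.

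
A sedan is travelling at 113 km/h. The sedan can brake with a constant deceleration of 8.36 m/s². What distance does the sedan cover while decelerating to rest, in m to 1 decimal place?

113 km/h ÷ 3.6 = 31.3889 m/s.
Braking distance = v²/(2a) = 31.3889² / (2 × 8.360) = 985.263 / 16.720 = 58.927 m.

Braking distance ≈ 58.9 m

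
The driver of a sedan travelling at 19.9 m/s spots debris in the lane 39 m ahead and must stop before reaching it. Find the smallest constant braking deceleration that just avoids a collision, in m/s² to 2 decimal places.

v² = 2a·d ⇒ a = v²/(2d) = 19.9000² / (2 × 39.000) = 396.010 / 78.000 = 5.0771 m/s².

Required deceleration ≈ 5.08 m/s²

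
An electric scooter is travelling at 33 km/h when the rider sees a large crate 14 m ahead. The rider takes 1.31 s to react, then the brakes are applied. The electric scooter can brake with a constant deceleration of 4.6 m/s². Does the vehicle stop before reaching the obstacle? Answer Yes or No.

33 km/h ÷ 3.6 = 9.1667 m/s.
Reaction distance = 9.1667 × 1.31 = 12.008 m.
Braking distance = v²/(2a) = 84.028 / 9.200 = 9.133 m.
Total stopping distance = 12.008 + 9.133 = 21.141 m, vs 14 m available — it cannot stop in time and overshoots by 21.141 − 14 = 7.141 m.

No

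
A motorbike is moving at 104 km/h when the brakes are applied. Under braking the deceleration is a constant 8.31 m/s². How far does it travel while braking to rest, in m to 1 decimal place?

104 km/h ÷ 3.6 = 28.8889 m/s.
Braking distance = v²/(2a) = 28.8889² / (2 × 8.310) = 834.569 / 16.620 = 50.215 m.

Braking distance ≈ 50.2 m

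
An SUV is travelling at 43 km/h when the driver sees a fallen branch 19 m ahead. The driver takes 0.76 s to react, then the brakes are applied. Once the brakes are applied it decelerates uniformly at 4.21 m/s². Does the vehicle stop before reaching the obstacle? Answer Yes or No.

43 km/h ÷ 3.6 = 11.9444 m/s.
Reaction distance = 11.9444 × 0.76 = 9.078 m.
Braking distance = v²/(2a) = 142.669 / 8.420 = 16.944 m.
Total stopping distance = 9.078 + 16.944 = 26.022 m, vs 19 m available — it cannot stop in time and overshoots by 26.022 − 19 = 7.022 m.

No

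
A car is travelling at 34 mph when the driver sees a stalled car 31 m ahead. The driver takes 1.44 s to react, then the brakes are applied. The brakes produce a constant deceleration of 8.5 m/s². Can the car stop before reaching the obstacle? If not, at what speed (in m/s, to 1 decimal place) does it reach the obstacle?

No — it strikes the obstacle at 8.7 m/s

34 mph × 0.44704 = 15.1994 m/s.
Reaction distance = 15.1994 × 1.44 = 21.887 m.
Braking distance needed to stop: v²/(2a) = 231.022 / 17.000 = 13.590 m, so total needed = 21.887 + 13.590 = 35.477 m > 31 m — it cannot stop.
Distance remaining when braking begins: 31 − 21.887 = 9.113 m.
v² = v₀² − 2a·d = 231.022 − 2 × 8.500 × 9.113 = 76.101 m²/s².
v = √76.101 = 8.724 m/s.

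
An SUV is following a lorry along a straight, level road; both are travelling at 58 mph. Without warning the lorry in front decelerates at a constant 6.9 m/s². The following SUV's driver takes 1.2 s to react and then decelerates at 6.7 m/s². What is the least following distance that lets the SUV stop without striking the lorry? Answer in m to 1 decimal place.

Minimum gap ≈ 32.6 m

58 mph × 0.44704 = 25.9283 m/s.
Leader travels v²/(2a_L) = 672.277 / 13.800 = 48.716 m before stopping.
Follower covers v·t_r = 25.9283 × 1.2 = 31.114 m while reacting, then v²/(2a_F) = 672.277 / 13.400 = 50.170 m while braking, for a total of 31.114 + 50.170 = 81.284 m.
Since a_F ≤ a_L and the follower starts braking later, the follower is never slower than the leader, so the closest approach is when both have stopped.
Minimum gap = 81.284 − 48.716 = 32.568 m.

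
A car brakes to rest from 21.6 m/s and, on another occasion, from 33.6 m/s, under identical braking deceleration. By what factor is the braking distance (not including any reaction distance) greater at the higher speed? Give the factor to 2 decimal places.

Braking distance d = v²/(2a), so with a fixed, d ∝ v².
Factor = (33.6/21.6)² = 1.5556² = 2.4199.

Factor ≈ 2.42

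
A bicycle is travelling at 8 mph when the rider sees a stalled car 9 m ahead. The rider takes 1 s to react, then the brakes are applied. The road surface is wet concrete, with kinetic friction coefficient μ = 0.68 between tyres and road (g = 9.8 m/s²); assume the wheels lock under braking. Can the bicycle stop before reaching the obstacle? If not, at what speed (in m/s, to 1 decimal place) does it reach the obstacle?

Yes — it stops about 4.5 m short of the obstacle, so it never reaches it

8 mph × 0.44704 = 3.5763 m/s.
a = μg = 0.68 × 9.8 = 6.664 m/s².
Reaction distance = 3.5763 × 1 = 3.576 m.
Braking distance = v²/(2a) = 12.790 / 13.328 = 0.960 m.
Total stopping distance = 3.576 + 0.960 = 4.536 m, vs 9 m available — it stops with 9 − 4.536 = 4.464 m to spare.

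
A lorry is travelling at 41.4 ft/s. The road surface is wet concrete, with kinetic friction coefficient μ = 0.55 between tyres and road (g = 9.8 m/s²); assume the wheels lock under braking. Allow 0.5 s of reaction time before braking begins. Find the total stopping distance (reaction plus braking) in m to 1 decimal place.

41.4 ft/s × 0.3048 = 12.6187 m/s.
a = μg = 0.55 × 9.8 = 5.390 m/s².
Reaction distance = v·t_r = 12.6187 × 0.5 = 6.309 m.
Braking distance = v²/(2a) = 12.6187² / (2 × 5.390) = 159.232 / 10.780 = 14.771 m.
Total = 6.309 + 14.771 = 21.080 m.

Total stopping distance ≈ 21.1 m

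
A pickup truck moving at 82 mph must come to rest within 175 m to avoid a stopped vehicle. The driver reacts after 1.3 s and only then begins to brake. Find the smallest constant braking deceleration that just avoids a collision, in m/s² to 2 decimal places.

82 mph × 0.44704 = 36.6573 m/s.
Distance covered during reaction = 36.6573 × 1.3 = 47.654 m.
Distance available for braking: 175 − 47.654 = 127.346 m.
v² = 2a·d ⇒ a = v²/(2d) = 36.6573² / (2 × 127.346) = 1343.758 / 254.692 = 5.2760 m/s².

Required deceleration ≈ 5.28 m/s²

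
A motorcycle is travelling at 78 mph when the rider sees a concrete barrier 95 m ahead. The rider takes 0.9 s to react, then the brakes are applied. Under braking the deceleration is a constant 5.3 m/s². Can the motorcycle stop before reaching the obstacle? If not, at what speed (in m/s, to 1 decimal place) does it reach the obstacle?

No — it strikes the obstacle at 23.3 m/s

78 mph × 0.44704 = 34.8691 m/s.
Reaction distance = 34.8691 × 0.9 = 31.382 m.
Braking distance needed to stop: v²/(2a) = 1215.854 / 10.600 = 114.703 m, so total needed = 31.382 + 114.703 = 146.085 m > 95 m — it cannot stop.
Distance remaining when braking begins: 95 − 31.382 = 63.618 m.
v² = v₀² − 2a·d = 1215.854 − 2 × 5.300 × 63.618 = 541.503 m²/s².
v = √541.503 = 23.270 m/s.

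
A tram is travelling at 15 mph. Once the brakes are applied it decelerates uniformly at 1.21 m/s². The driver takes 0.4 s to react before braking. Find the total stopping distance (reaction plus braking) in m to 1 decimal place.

15 mph × 0.44704 = 6.7056 m/s.
Reaction distance = v·t_r = 6.7056 × 0.4 = 2.682 m.
Braking distance = v²/(2a) = 6.7056² / (2 × 1.210) = 44.965 / 2.420 = 18.581 m.
Total = 2.682 + 18.581 = 21.263 m.

Total stopping distance ≈ 21.3 m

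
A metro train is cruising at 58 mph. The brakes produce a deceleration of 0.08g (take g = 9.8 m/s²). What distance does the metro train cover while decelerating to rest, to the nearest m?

58 mph × 0.44704 = 25.9283 m/s.
a = 0.08 × 9.8 = 0.784 m/s².
Braking distance = v²/(2a) = 25.9283² / (2 × 0.784) = 672.277 / 1.568 = 428.748 m.

Braking distance ≈ 429 m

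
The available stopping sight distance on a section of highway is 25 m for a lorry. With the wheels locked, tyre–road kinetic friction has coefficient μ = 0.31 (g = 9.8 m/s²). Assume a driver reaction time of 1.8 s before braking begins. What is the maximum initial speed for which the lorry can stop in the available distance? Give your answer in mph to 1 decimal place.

Maximum speed ≈ 17.9 mph

a = μg = 0.31 × 9.8 = 3.038 m/s².
Stopping distance: v·t_r + v²/(2a) = 25 with t_r = 1.8 s and a = 3.038 m/s².
So v² + 10.937 v − 151.90 = 0.
Positive root: v = −a·t_r + √((a·t_r)² + 2a·d) = −5.468 + √(29.899 + 151.90) = 8.0153 m/s.
8.0153 m/s ÷ 0.44704 = 17.930 mph.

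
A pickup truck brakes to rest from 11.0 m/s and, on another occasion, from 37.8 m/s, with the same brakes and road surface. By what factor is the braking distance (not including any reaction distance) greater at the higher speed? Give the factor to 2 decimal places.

Braking distance d = v²/(2a), so with a fixed, d ∝ v².
Factor = (37.8/11.0)² = 3.4364² = 11.8088.

Factor ≈ 11.81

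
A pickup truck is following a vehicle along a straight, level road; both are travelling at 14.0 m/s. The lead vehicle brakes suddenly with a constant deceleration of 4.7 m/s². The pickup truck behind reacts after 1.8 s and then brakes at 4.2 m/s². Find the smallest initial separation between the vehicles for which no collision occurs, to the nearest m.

Minimum gap ≈ 28 m

Leader travels v²/(2a_L) = 196.000 / 9.400 = 20.851 m before stopping.
Follower covers v·t_r = 14.0000 × 1.8 = 25.200 m while reacting, then v²/(2a_F) = 196.000 / 8.400 = 23.333 m while braking, for a total of 25.200 + 23.333 = 48.533 m.
Since a_F ≤ a_L and the follower starts braking later, the follower is never slower than the leader, so the closest approach is when both have stopped.
Minimum gap = 48.533 − 20.851 = 27.682 m.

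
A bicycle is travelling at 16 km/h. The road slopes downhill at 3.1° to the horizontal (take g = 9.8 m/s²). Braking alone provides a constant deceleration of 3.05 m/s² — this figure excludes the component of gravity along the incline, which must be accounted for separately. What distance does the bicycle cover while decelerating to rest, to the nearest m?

16 km/h ÷ 3.6 = 4.4444 m/s.
Gravity along the downhill slope reduces the braking deceleration: a_eff = 3.050 − 9.8·sin 3.1° = 3.050 − 0.530 = 2.520 m/s².
Braking distance = v²/(2a) = 4.4444² / (2 × 2.520) = 19.753 / 5.040 = 3.919 m.

Braking distance ≈ 4 m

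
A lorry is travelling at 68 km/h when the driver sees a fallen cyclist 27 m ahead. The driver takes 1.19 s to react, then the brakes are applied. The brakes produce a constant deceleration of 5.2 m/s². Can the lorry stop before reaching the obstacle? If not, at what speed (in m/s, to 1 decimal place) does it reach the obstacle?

68 km/h ÷ 3.6 = 18.8889 m/s.
Reaction distance = 18.8889 × 1.19 = 22.478 m.
Braking distance needed to stop: v²/(2a) = 356.791 / 10.400 = 34.307 m, so total needed = 22.478 + 34.307 = 56.785 m > 27 m — it cannot stop.
Distance remaining when braking begins: 27 − 22.478 = 4.522 m.
v² = v₀² − 2a·d = 356.791 − 2 × 5.200 × 4.522 = 309.762 m²/s².
v = √309.762 = 17.600 m/s.

No — it strikes the obstacle at 17.6 m/s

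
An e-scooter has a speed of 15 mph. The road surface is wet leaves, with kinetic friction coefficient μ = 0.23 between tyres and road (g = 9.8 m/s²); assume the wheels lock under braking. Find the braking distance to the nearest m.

15 mph × 0.44704 = 6.7056 m/s.
a = μg = 0.23 × 9.8 = 2.254 m/s².
Braking distance = v²/(2a) = 6.7056² / (2 × 2.254) = 44.965 / 4.508 = 9.974 m.

Braking distance ≈ 10 m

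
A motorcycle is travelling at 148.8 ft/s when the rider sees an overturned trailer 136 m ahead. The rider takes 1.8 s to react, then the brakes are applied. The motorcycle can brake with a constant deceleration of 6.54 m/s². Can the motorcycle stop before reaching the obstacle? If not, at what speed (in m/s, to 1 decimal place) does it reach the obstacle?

No — it strikes the obstacle at 36.7 m/s

148.8 ft/s × 0.3048 = 45.3542 m/s.
Reaction distance = 45.3542 × 1.8 = 81.638 m.
Braking distance needed to stop: v²/(2a) = 2057.003 / 13.080 = 157.263 m, so total needed = 81.638 + 157.263 = 238.901 m > 136 m — it cannot stop.
Distance remaining when braking begins: 136 − 81.638 = 54.362 m.
v² = v₀² − 2a·d = 2057.003 − 2 × 6.540 × 54.362 = 1345.948 m²/s².
v = √1345.948 = 36.687 m/s.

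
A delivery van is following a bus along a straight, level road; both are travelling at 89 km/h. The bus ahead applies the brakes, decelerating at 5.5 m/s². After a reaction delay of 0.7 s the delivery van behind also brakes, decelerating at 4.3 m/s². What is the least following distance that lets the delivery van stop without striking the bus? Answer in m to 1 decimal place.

89 km/h ÷ 3.6 = 24.7222 m/s.
Leader travels v²/(2a_L) = 611.187 / 11.000 = 55.562 m before stopping.
Follower covers v·t_r = 24.7222 × 0.7 = 17.306 m while reacting, then v²/(2a_F) = 611.187 / 8.600 = 71.068 m while braking, for a total of 17.306 + 71.068 = 88.374 m.
Since a_F ≤ a_L and the follower starts braking later, the follower is never slower than the leader, so the closest approach is when both have stopped.
Minimum gap = 88.374 − 55.562 = 32.812 m.

Minimum gap ≈ 32.8 m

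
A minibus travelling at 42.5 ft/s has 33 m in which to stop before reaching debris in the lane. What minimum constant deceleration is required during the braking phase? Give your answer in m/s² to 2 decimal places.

42.5 ft/s × 0.3048 = 12.9540 m/s.
v² = 2a·d ⇒ a = v²/(2d) = 12.9540² / (2 × 33.000) = 167.806 / 66.000 = 2.5425 m/s².

Required deceleration ≈ 2.54 m/s²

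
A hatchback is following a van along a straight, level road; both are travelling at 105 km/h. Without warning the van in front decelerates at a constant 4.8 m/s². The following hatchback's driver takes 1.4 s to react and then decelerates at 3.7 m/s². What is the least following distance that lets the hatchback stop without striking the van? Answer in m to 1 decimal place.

Minimum gap ≈ 67.2 m

105 km/h ÷ 3.6 = 29.1667 m/s.
Leader travels v²/(2a_L) = 850.696 / 9.600 = 88.614 m before stopping.
Follower covers v·t_r = 29.1667 × 1.4 = 40.833 m while reacting, then v²/(2a_F) = 850.696 / 7.400 = 114.959 m while braking, for a total of 40.833 + 114.959 = 155.792 m.
Since a_F ≤ a_L and the follower starts braking later, the follower is never slower than the leader, so the closest approach is when both have stopped.
Minimum gap = 155.792 − 88.614 = 67.178 m.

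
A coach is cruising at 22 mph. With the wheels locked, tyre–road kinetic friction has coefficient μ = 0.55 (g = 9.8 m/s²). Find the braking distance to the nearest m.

22 mph × 0.44704 = 9.8349 m/s.
a = μg = 0.55 × 9.8 = 5.390 m/s².
Braking distance = v²/(2a) = 9.8349² / (2 × 5.390) = 96.725 / 10.780 = 8.973 m.

Braking distance ≈ 9 m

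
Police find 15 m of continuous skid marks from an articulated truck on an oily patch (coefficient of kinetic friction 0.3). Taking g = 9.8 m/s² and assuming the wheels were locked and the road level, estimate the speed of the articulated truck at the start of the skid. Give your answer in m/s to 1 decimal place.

Initial speed ≈ 9.4 m/s

Deceleration a = μg = 0.3 × 9.8 = 2.940 m/s².
v = √(2a·d) = √(2 × 2.940 × 15) = √88.200 = 9.3915 m/s.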